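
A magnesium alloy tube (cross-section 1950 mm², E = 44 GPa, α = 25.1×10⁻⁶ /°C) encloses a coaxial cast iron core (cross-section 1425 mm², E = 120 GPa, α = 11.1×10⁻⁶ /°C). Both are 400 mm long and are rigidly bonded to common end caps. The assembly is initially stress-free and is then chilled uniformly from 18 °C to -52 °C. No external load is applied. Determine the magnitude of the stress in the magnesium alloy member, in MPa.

σ ≈ 28.7 MPa (tensile)

Equilibrium of a rigid end plate with no external load gives equal and opposite internal forces ±P in the two members. Since α_{magnesium alloy} > α_{cast iron}, cooling drives the magnesium alloy into tension and the cast iron into compression.
Setting the final lengths equal and cancelling L: (α₁ − α₂)ΔT = P/(A₁E₁) + P/(A₂E₂).
|α₁ − α₂|·ΔT = 14×10⁻⁶ × 70 = 0.00098.
1/(A₁E₁) + 1/(A₂E₂) = 1/(1950×44×10³) + 1/(1425×120×10³) = 1.75×10⁻⁸ N⁻¹.
So P = 0.00098 / 1.75×10⁻⁸ = 55.99 kN.
σ_{magnesium alloy} = P/A₁ = 55990/1950 = 28.71 MPa, tensile.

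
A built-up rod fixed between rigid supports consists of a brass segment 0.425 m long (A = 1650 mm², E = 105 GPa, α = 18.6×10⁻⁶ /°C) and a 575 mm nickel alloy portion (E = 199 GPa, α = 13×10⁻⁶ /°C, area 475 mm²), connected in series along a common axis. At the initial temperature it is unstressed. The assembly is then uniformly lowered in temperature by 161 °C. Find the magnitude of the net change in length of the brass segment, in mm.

Free thermal contraction of the whole bar: Σ αᵢΔT Lᵢ = 18.6×10⁻⁶×161×425 + 13×10⁻⁶×161×575 = 2.476 mm.
Since the ends are fixed, an axial force P builds up, equal in every segment, with P · Σ Lᵢ/(AᵢEᵢ) = δ_free.
The series flexibility is Σ Lᵢ/(AᵢEᵢ) = 425/(1650×105×10³) + 575/(475×199×10³) = 8.536×10⁻⁶ mm/N.
So P = 2.476 / 8.536×10⁻⁶ = 290.1 kN, tensile.
For the brass segment, free thermal change = 18.6×10⁻⁶×161×425 = 1.273 mm and elastic change from P = 290100×425/(1650×105×10³) = 0.7116 mm; these oppose, so the net change is 0.561 mm (segment shortens).

|ΔL| ≈ 0.561 mm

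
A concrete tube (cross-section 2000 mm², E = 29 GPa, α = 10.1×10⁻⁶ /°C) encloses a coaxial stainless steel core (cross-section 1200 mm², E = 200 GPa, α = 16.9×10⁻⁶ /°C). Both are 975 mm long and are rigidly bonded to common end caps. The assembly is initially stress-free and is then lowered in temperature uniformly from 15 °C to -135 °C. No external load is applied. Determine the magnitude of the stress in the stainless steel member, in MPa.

σ ≈ 39.7 MPa (tensile)

Equilibrium of a rigid end plate with no external load gives equal and opposite internal forces ±P in the two members. Since α_{stainless steel} > α_{concrete}, cooling drives the stainless steel into tension and the concrete into compression.
Compatibility of the two members (thermal + elastic change equal): (α₁ − α₂)ΔT = P·[1/(A₁E₁) + 1/(A₂E₂)].
|α₁ − α₂|·ΔT = 6.8×10⁻⁶ × 150 = 0.00102.
1/(A₁E₁) + 1/(A₂E₂) = 1/(2000×29×10³) + 1/(1200×200×10³) = 2.141×10⁻⁸ N⁻¹.
P = 0.00102 / 2.141×10⁻⁸ = 47650 N = 47.65 kN.
σ_{stainless steel} = P/A₂ = 47650/1200 = 39.7 MPa, tensile.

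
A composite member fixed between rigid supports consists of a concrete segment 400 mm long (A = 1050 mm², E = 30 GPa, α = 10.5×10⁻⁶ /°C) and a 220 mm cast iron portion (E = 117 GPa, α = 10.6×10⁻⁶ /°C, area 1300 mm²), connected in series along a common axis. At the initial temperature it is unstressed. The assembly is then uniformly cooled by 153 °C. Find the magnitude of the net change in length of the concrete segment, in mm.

Free thermal contraction of the whole bar: Σ αᵢΔT Lᵢ = 10.5×10⁻⁶×153×400 + 10.6×10⁻⁶×153×220 = 0.9994 mm.
The rigid supports impose zero overall length change; the single axial force P common to all segments must satisfy P Σ Lᵢ/(AᵢEᵢ) = δ_free.
The series flexibility is Σ Lᵢ/(AᵢEᵢ) = 400/(1050×30×10³) + 220/(1300×117×10³) = 1.414×10⁻⁵ mm/N.
So P = 0.9994 / 1.414×10⁻⁵ = 70.65 kN, tensile.
For the concrete segment, free thermal change = 10.5×10⁻⁶×153×400 = 0.6426 mm and elastic change from P = 70650×400/(1050×30×10³) = 0.8972 mm; these oppose, so the net change is 0.255 mm (segment lengthens).

|ΔL| ≈ 0.255 mm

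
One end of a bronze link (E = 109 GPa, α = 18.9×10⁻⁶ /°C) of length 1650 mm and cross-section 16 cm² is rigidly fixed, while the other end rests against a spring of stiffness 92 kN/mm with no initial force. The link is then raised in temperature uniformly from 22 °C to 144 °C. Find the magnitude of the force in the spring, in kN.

The unrestrained thermal change is αΔT L = 18.9×10⁻⁶ × 122 × 1650 = 3.805 mm.
With a force P in the spring, the elastic change of the link is PL/(AE) and that of the spring is P/k; compatibility requires their sum to equal δ_free.
P [ L/(AE) + 1/k ] = δ_free → P [ 1650/(1600×109×10³) + 1/(92×10³) ] = 3.805.
P = 3.805 / 2.033×10⁻⁵ = 187100 N.

P ≈ 187 kN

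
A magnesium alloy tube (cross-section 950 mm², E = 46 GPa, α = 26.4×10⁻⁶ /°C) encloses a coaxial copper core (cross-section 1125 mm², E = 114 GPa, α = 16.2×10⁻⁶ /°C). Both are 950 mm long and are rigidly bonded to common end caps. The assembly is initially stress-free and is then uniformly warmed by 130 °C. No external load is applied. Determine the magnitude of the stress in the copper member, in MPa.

σ ≈ 38.4 MPa (tensile)

Both members must finish at the same length. With the larger α, the magnesium alloy tends to over-expand; the plates restrain it, putting the magnesium alloy in compression and the copper in tension. With no external load the two internal forces are equal and opposite, magnitude P.
Compatibility of the two members (thermal + elastic change equal): (α₁ − α₂)ΔT = P·[1/(A₁E₁) + 1/(A₂E₂)].
|α₁ − α₂|·ΔT = 10.2×10⁻⁶ × 130 = 0.001326.
1/(A₁E₁) + 1/(A₂E₂) = 1/(950×46×10³) + 1/(1125×114×10³) = 3.068×10⁻⁸ N⁻¹.
P = 0.001326 / 3.068×10⁻⁸ = 43220 N = 43.22 kN.
σ_{copper} = P/A₂ = 43220/1125 = 38.42 MPa, tensile.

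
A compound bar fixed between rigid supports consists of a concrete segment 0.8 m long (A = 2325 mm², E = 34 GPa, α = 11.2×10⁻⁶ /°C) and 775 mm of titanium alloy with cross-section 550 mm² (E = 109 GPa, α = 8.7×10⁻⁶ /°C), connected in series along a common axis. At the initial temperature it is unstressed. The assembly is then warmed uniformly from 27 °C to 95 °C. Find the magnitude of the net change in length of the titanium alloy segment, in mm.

|ΔL| ≈ 0.14 mm

Free thermal expansion of the whole bar: Σ αᵢΔT Lᵢ = 11.2×10⁻⁶×68×800 + 8.7×10⁻⁶×68×775 = 1.068 mm.
The rigid supports impose zero overall length change; the single axial force P common to all segments must satisfy P Σ Lᵢ/(AᵢEᵢ) = δ_free.
The series flexibility is Σ Lᵢ/(AᵢEᵢ) = 800/(2325×34×10³) + 775/(550×109×10³) = 2.305×10⁻⁵ mm/N.
Hence P = δ_free / Σ(L/AE) = 1.068/2.305×10⁻⁵ = 46.33 kN (compressive).
For the titanium alloy segment, free thermal change = 8.7×10⁻⁶×68×775 = 0.4585 mm and elastic change from P = 46330×775/(550×109×10³) = 0.5989 mm; these oppose, so the net change is 0.14 mm (segment shortens).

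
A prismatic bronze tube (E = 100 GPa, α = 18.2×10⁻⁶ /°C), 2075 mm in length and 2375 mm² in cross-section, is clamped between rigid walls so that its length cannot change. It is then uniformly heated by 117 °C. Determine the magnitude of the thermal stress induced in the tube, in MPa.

With length fixed, the mechanical strain must cancel the thermal strain αΔT = 18.2×10⁻⁶ × 117 = 2129.4×10⁻⁶.
σ = EαΔT = 100×10³ × 18.2×10⁻⁶ × 117 = 212.9 MPa (compressive; the tube is trying to expand).

σ ≈ 213 MPa (compressive)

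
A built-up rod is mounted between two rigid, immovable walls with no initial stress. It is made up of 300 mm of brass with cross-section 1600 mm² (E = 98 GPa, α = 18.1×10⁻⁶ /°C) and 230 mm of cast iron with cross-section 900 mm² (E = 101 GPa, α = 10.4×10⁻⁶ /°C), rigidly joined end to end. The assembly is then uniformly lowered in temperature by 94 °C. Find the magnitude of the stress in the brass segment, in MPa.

With the walls removed the bar would change length by δ_free = Σ αᵢΔT Lᵢ = 18.1×10⁻⁶×94×300 + 10.4×10⁻⁶×94×230 = 0.7353 mm.
The rigid supports impose zero overall length change; the single axial force P common to all segments must satisfy P Σ Lᵢ/(AᵢEᵢ) = δ_free.
The series flexibility is Σ Lᵢ/(AᵢEᵢ) = 300/(1600×98×10³) + 230/(900×101×10³) = 4.444×10⁻⁶ mm/N.
P = 0.7353 / 4.444×10⁻⁶ = 165500 N = 165.5 kN, tensile.
σ_{brass} = P / A = 165500 / 1600 = 103.4 MPa.

σ ≈ 103 MPa (tensile)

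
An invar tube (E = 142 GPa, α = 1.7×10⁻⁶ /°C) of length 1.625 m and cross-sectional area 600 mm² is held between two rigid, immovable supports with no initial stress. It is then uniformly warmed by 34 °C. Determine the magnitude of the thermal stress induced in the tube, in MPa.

The supports are rigid, so the total axial strain is zero. The restrained thermal strain is ε = αΔT = 1.7×10⁻⁶ × 34 = 57.8×10⁻⁶.
Hence σ = E·αΔT = 142×10³ × 57.8×10⁻⁶ = 8.208 MPa, compressive.

σ ≈ 8.21 MPa (compressive)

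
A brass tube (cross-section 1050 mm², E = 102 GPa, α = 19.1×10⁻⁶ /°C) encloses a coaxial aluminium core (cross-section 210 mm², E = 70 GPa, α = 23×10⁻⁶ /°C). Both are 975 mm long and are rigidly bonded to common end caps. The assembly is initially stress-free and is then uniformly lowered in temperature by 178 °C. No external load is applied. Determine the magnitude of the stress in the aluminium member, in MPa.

σ ≈ 42.7 MPa (tensile)

Both members must finish at the same length. With the larger α, the aluminium tends to over-contract; the plates restrain it, putting the aluminium in tension and the brass in compression. With no external load the two internal forces are equal and opposite, magnitude P.
Compatibility of the two members (thermal + elastic change equal): (α₁ − α₂)ΔT = P·[1/(A₁E₁) + 1/(A₂E₂)].
|α₁ − α₂|·ΔT = 3.9×10⁻⁶ × 178 = 0.0006942.
1/(A₁E₁) + 1/(A₂E₂) = 1/(1050×102×10³) + 1/(210×70×10³) = 7.736×10⁻⁸ N⁻¹.
So P = 0.0006942 / 7.736×10⁻⁸ = 8.973 kN.
σ_{aluminium} = P/A₂ = 8973/210 = 42.73 MPa, tensile.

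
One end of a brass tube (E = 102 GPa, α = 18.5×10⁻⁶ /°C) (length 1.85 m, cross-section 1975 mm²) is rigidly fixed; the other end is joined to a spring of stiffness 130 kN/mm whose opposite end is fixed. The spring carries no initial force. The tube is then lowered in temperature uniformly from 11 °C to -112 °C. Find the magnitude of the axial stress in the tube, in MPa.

σ ≈ 126 MPa (tensile)

If the spring were absent the tube would shorten by αΔT L = 18.5×10⁻⁶ × 123 × 1850 = 4.21 mm.
With a force P in the spring, the elastic change of the tube is PL/(AE) and that of the spring is P/k; compatibility requires their sum to equal δ_free.
P [ L/(AE) + 1/k ] = δ_free → P [ 1850/(1975×102×10³) + 1/(130×10³) ] = 4.21.
P = 4.21 / 1.688×10⁻⁵ = 249500 N.
σ = P/A = 249500/1975 = 126.3 MPa.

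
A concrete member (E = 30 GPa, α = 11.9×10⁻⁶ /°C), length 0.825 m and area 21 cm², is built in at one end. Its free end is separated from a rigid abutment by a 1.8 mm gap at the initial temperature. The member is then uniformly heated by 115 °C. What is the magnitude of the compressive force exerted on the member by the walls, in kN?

If the wall were absent the member would grow by αΔT L = 11.9×10⁻⁶ × 115 × 825 = 1.129 mm.
This is smaller than the 1.8 mm clearance, so the member expands freely without reaching the stop — the stress is zero.

P ≈ 0 kN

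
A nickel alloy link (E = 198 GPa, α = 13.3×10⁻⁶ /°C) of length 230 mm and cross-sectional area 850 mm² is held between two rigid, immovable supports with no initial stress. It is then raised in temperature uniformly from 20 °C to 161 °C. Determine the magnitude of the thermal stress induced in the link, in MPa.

The supports are rigid, so the total axial strain is zero. The restrained thermal strain is ε = αΔT = 13.3×10⁻⁶ × 141 = 1875.3×10⁻⁶.
Hence σ = E·αΔT = 198×10³ × 1875.3×10⁻⁶ = 371.3 MPa, compressive.

σ ≈ 371 MPa (compressive)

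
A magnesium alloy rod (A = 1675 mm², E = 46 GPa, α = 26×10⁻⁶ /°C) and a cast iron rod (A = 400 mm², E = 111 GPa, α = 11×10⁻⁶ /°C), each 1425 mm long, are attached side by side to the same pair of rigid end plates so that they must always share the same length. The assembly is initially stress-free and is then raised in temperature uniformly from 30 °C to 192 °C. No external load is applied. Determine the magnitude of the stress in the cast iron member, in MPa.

The magnesium alloy has the larger α, so on heating it would change length more than the cast iron if both were free. The rigid plates force a common final length, so the magnesium alloy is put into compression and the cast iron into tension, with equal and opposite forces P (no external load).
Compatibility of the two members (thermal + elastic change equal): (α₁ − α₂)ΔT = P·[1/(A₁E₁) + 1/(A₂E₂)].
|α₁ − α₂|·ΔT = 15×10⁻⁶ × 162 = 0.00243.
1/(A₁E₁) + 1/(A₂E₂) = 1/(1675×46×10³) + 1/(400×111×10³) = 3.55×10⁻⁸ N⁻¹.
P = 0.00243 / 3.55×10⁻⁸ = 68450 N = 68.45 kN.
σ_{cast iron} = P/A₂ = 68450/400 = 171.1 MPa, tensile.

σ ≈ 171 MPa (tensile)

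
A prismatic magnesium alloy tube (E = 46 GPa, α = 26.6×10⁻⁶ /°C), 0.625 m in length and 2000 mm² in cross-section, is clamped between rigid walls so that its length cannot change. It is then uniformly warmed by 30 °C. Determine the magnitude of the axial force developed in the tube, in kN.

The ends cannot move, so σ = EαΔT = 46×10³ × 26.6×10⁻⁶ × 30 = 36.71 MPa.
Then P = σA = 36.71 × 2000 mm² = 73.42 kN, compressive.

P ≈ 73.4 kN (compressive)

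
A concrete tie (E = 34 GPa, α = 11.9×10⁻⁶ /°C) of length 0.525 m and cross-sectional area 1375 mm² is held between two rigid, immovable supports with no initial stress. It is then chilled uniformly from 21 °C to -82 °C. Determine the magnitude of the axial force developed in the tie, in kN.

The ends cannot move, so σ = EαΔT = 34×10³ × 11.9×10⁻⁶ × 103 = 41.67 MPa.
P = AEαΔT = 1375 × 34×10³ × 11.9×10⁻⁶ × 103 = 57.3 kN (tensile).

P ≈ 57.3 kN (tensile)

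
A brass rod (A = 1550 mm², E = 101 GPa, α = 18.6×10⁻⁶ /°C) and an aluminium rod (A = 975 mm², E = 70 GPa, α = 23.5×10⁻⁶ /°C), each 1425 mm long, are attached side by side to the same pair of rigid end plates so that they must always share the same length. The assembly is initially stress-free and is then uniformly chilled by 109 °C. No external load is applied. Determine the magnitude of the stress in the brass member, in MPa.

Equilibrium of a rigid end plate with no external load gives equal and opposite internal forces ±P in the two members. Since α_{aluminium} > α_{brass}, cooling drives the aluminium into tension and the brass into compression.
Setting the final lengths equal and cancelling L: (α₁ − α₂)ΔT = P/(A₁E₁) + P/(A₂E₂).
|α₁ − α₂|·ΔT = 4.9×10⁻⁶ × 109 = 0.0005341.
1/(A₁E₁) + 1/(A₂E₂) = 1/(1550×101×10³) + 1/(975×70×10³) = 2.104×10⁻⁸ N⁻¹.
P = 0.0005341 / 2.104×10⁻⁸ = 25390 N = 25.39 kN.
σ_{brass} = P/A₁ = 25390/1550 = 16.38 MPa, compressive.

σ ≈ 16.4 MPa (compressive)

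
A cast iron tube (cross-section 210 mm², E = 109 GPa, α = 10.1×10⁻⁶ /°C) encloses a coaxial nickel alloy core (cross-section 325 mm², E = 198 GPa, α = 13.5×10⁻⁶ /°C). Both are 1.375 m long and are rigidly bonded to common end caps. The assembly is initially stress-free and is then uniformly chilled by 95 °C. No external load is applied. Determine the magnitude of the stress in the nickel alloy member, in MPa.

σ ≈ 16.8 MPa (tensile)

Equilibrium of a rigid end plate with no external load gives equal and opposite internal forces ±P in the two members. Since α_{nickel alloy} > α_{cast iron}, cooling drives the nickel alloy into tension and the cast iron into compression.
Equating the net (thermal + elastic) strains gives |α₁ − α₂|·ΔT = P·[1/(A₁E₁) + 1/(A₂E₂)].
|α₁ − α₂|·ΔT = 3.4×10⁻⁶ × 95 = 0.000323.
1/(A₁E₁) + 1/(A₂E₂) = 1/(210×109×10³) + 1/(325×198×10³) = 5.923×10⁻⁸ N⁻¹.
So P = 0.000323 / 5.923×10⁻⁸ = 5.454 kN.
σ_{nickel alloy} = P/A₂ = 5454/325 = 16.78 MPa, tensile.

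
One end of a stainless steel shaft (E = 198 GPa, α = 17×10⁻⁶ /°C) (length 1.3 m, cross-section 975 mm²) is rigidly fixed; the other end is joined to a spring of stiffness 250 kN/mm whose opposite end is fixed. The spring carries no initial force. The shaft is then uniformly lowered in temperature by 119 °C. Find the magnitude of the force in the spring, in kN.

If the spring were absent the shaft would shorten by αΔT L = 17×10⁻⁶ × 119 × 1300 = 2.63 mm.
With a force P in the spring, the elastic change of the shaft is PL/(AE) and that of the spring is P/k; compatibility requires their sum to equal δ_free.
So P = δ_free / [L/(AE) + 1/k] = 2.63 / [ 1300/(975×198×10³) + 1/(250×10³) ].
P = 2.63 / 1.073×10⁻⁵ = 245000 N.

P ≈ 245 kN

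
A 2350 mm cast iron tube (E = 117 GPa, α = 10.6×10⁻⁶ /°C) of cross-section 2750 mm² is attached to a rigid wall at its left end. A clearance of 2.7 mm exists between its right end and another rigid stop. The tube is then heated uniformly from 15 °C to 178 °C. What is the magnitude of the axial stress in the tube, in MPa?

Free thermal elongation = αΔT L = 10.6×10⁻⁶ × 163 × 2350 = 4.06 mm.
The gap closes (δ_free > 2.7 mm) and the wall then resists a further 4.06 − 2.7 = 1.36 mm of expansion.
So σ = E(δ_free − g)/L = 117×10³ × 1.36/2350 = 67.73 MPa.

σ ≈ 67.7 MPa (compressive)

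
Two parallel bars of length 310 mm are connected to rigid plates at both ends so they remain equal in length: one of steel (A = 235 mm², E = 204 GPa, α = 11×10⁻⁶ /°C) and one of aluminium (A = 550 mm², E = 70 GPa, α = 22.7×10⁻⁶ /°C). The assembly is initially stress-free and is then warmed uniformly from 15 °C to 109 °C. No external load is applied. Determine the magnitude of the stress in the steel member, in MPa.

σ ≈ 99.9 MPa (tensile)

Both members must finish at the same length. With the larger α, the aluminium tends to over-expand; the plates restrain it, putting the aluminium in compression and the steel in tension. With no external load the two internal forces are equal and opposite, magnitude P.
Equating the net (thermal + elastic) strains gives |α₁ − α₂|·ΔT = P·[1/(A₁E₁) + 1/(A₂E₂)].
|α₁ − α₂|·ΔT = 11.7×10⁻⁶ × 94 = 0.0011.
1/(A₁E₁) + 1/(A₂E₂) = 1/(235×204×10³) + 1/(550×70×10³) = 4.683×10⁻⁸ N⁻¹.
P = 0.0011 / 4.683×10⁻⁸ = 23480 N = 23.48 kN.
σ_{steel} = P/A₁ = 23480/235 = 99.93 MPa, tensile.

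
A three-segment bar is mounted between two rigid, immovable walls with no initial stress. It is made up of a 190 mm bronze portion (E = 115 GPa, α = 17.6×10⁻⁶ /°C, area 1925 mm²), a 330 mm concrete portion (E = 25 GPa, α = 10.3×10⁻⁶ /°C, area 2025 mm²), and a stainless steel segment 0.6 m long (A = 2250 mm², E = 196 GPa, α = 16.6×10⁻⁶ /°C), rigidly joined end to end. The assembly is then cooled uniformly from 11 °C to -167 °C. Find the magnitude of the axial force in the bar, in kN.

P ≈ 340 kN (tensile)

Free thermal contraction of the whole bar: Σ αᵢΔT Lᵢ = 17.6×10⁻⁶×178×190 + 10.3×10⁻⁶×178×330 + 16.6×10⁻⁶×178×600 = 2.973 mm.
Since the ends are fixed, an axial force P builds up, equal in every segment, with P · Σ Lᵢ/(AᵢEᵢ) = δ_free.
The series flexibility is Σ Lᵢ/(AᵢEᵢ) = 190/(1925×115×10³) + 330/(2025×25×10³) + 600/(2250×196×10³) = 8.737×10⁻⁶ mm/N.
P = 2.973 / 8.737×10⁻⁶ = 340300 N = 340.3 kN, tensile.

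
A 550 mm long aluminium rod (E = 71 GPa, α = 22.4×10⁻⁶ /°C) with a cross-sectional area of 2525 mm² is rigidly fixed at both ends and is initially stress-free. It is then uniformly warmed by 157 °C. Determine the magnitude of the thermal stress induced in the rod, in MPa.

Because both ends are immovable the net strain is zero, and the suppressed thermal strain is αΔT = 22.4×10⁻⁶ × 157 = 3516.8×10⁻⁶.
The stress required to suppress this strain is σ = Eε = 71×10³ × 3516.8×10⁻⁶ = 249.7 MPa, compressive since the rod is trying to expand.

σ ≈ 250 MPa (compressive)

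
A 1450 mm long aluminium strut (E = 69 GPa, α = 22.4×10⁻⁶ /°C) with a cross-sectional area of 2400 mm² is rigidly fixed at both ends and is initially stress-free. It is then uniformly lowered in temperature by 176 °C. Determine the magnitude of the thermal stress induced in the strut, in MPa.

σ ≈ 272 MPa (tensile)

With length fixed, the mechanical strain must cancel the thermal strain αΔT = 22.4×10⁻⁶ × 176 = 3942.4×10⁻⁶.
Hence σ = E·αΔT = 69×10³ × 3942.4×10⁻⁶ = 272 MPa, tensile.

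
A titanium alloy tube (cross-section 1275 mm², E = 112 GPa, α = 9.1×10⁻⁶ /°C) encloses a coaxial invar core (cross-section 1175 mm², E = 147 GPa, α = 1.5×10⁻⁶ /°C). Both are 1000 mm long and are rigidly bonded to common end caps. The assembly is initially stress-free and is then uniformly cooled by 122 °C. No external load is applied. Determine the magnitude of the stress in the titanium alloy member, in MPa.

σ ≈ 56.8 MPa (tensile)

Equilibrium of a rigid end plate with no external load gives equal and opposite internal forces ±P in the two members. Since α_{titanium alloy} > α_{invar}, cooling drives the titanium alloy into tension and the invar into compression.
Compatibility of the two members (thermal + elastic change equal): (α₁ − α₂)ΔT = P·[1/(A₁E₁) + 1/(A₂E₂)].
|α₁ − α₂|·ΔT = 7.6×10⁻⁶ × 122 = 0.0009272.
1/(A₁E₁) + 1/(A₂E₂) = 1/(1275×112×10³) + 1/(1175×147×10³) = 1.279×10⁻⁸ N⁻¹.
P = 0.0009272 / 1.279×10⁻⁸ = 72480 N = 72.48 kN.
σ_{titanium alloy} = P/A₁ = 72480/1275 = 56.85 MPa, tensile.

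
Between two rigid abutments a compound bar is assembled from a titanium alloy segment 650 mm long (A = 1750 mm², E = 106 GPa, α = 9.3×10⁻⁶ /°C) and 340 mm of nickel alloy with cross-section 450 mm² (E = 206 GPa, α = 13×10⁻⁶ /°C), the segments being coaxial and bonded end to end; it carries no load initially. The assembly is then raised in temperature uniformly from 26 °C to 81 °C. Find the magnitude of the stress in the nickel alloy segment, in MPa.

σ ≈ 178 MPa (compressive)

Free thermal expansion of the whole bar: Σ αᵢΔT Lᵢ = 9.3×10⁻⁶×55×650 + 13×10⁻⁶×55×340 = 0.5756 mm.
The rigid supports impose zero overall length change; the single axial force P common to all segments must satisfy P Σ Lᵢ/(AᵢEᵢ) = δ_free.
Σ Lᵢ/(AᵢEᵢ) = 650/(1750×106×10³) + 340/(450×206×10³) = 7.172×10⁻⁶ mm/N.
P = 0.5756 / 7.172×10⁻⁶ = 80260 N = 80.26 kN, compressive.
σ_{nickel alloy} = P / A = 80260 / 450 = 178.3 MPa.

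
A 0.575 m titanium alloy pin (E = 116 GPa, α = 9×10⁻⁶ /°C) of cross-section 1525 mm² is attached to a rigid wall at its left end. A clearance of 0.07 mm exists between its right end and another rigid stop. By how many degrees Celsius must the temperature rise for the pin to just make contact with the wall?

The gap closes when αΔT L = 0.07 mm, since the pin is still unstressed at that instant.
ΔT = 0.07 / (9×10⁻⁶ × 575) = 13.53 °C.

ΔT ≈ 13.5 °C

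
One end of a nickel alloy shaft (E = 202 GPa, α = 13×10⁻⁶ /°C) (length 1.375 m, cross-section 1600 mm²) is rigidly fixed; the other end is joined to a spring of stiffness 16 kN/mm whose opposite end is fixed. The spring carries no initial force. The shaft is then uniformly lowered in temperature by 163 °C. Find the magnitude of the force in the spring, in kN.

P ≈ 43.6 kN

Free thermal contraction: δ_free = αΔT L = 13×10⁻⁶ × 163 × 1375 = 2.914 mm.
With a force P in the spring, the elastic change of the shaft is PL/(AE) and that of the spring is P/k; compatibility requires their sum to equal δ_free.
So P = δ_free / [L/(AE) + 1/k] = 2.914 / [ 1375/(1600×202×10³) + 1/(16×10³) ].
P = 2.914 / 6.675×10⁻⁵ = 43650 N.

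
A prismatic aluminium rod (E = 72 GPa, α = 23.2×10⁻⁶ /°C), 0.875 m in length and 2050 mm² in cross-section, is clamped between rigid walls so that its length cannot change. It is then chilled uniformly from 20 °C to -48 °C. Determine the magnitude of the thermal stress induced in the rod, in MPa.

Because both ends are immovable the net strain is zero, and the suppressed thermal strain is αΔT = 23.2×10⁻⁶ × 68 = 1577.6×10⁻⁶.
Hence σ = E·αΔT = 72×10³ × 1577.6×10⁻⁶ = 113.6 MPa, tensile.

σ ≈ 114 MPa (tensile)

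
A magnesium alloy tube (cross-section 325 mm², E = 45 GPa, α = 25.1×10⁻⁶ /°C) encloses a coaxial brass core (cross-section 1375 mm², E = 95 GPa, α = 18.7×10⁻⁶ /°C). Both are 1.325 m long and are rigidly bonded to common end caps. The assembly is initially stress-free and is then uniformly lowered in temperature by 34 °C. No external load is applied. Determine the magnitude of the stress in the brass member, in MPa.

σ ≈ 2.08 MPa (compressive)

Equilibrium of a rigid end plate with no external load gives equal and opposite internal forces ±P in the two members. Since α_{magnesium alloy} > α_{brass}, cooling drives the magnesium alloy into tension and the brass into compression.
Compatibility of the two members (thermal + elastic change equal): (α₁ − α₂)ΔT = P·[1/(A₁E₁) + 1/(A₂E₂)].
|α₁ − α₂|·ΔT = 6.4×10⁻⁶ × 34 = 0.0002176.
1/(A₁E₁) + 1/(A₂E₂) = 1/(325×45×10³) + 1/(1375×95×10³) = 7.603×10⁻⁸ N⁻¹.
P = 0.0002176 / 7.603×10⁻⁸ = 2862 N = 2.862 kN.
σ_{brass} = P/A₂ = 2862/1375 = 2.081 MPa, compressive.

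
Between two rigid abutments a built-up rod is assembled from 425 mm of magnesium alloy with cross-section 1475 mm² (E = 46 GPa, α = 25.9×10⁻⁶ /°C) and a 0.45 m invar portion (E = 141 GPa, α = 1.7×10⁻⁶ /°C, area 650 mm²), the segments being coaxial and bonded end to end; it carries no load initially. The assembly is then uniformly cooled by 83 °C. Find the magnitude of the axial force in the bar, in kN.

If the supports were absent, the total length change would be Σ αᵢΔT Lᵢ = 25.9×10⁻⁶×83×425 + 1.7×10⁻⁶×83×450 = 0.9771 mm.
Since the ends are fixed, an axial force P builds up, equal in every segment, with P · Σ Lᵢ/(AᵢEᵢ) = δ_free.
The series flexibility is Σ Lᵢ/(AᵢEᵢ) = 425/(1475×46×10³) + 450/(650×141×10³) = 1.117×10⁻⁵ mm/N.
So P = 0.9771 / 1.117×10⁻⁵ = 87.45 kN, tensile.

P ≈ 87.4 kN (tensile)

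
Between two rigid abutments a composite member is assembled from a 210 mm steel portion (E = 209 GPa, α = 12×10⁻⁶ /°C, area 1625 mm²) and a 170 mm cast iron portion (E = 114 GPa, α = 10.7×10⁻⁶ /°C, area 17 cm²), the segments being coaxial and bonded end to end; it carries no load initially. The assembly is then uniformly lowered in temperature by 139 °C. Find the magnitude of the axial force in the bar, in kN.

P ≈ 403 kN (tensile)

Free thermal contraction of the whole bar: Σ αᵢΔT Lᵢ = 12×10⁻⁶×139×210 + 10.7×10⁻⁶×139×170 = 0.6031 mm.
The rigid supports impose zero overall length change; the single axial force P common to all segments must satisfy P Σ Lᵢ/(AᵢEᵢ) = δ_free.
The series flexibility is Σ Lᵢ/(AᵢEᵢ) = 210/(1625×209×10³) + 170/(1700×114×10³) = 1.496×10⁻⁶ mm/N.
So P = 0.6031 / 1.496×10⁻⁶ = 403.3 kN, tensile.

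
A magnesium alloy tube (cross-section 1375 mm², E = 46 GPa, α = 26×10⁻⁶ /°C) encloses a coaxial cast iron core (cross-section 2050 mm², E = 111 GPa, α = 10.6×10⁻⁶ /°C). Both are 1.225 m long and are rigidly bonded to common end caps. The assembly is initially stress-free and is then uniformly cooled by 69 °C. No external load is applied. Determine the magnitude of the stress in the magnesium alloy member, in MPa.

Both members must finish at the same length. With the larger α, the magnesium alloy tends to over-contract; the plates restrain it, putting the magnesium alloy in tension and the cast iron in compression. With no external load the two internal forces are equal and opposite, magnitude P.
Compatibility of the two members (thermal + elastic change equal): (α₁ − α₂)ΔT = P·[1/(A₁E₁) + 1/(A₂E₂)].
|α₁ − α₂|·ΔT = 15.4×10⁻⁶ × 69 = 0.001063.
1/(A₁E₁) + 1/(A₂E₂) = 1/(1375×46×10³) + 1/(2050×111×10³) = 2.02×10⁻⁸ N⁻¹.
P = 0.001063 / 2.02×10⁻⁸ = 52590 N = 52.59 kN.
σ_{magnesium alloy} = P/A₁ = 52590/1375 = 38.25 MPa, tensile.

σ ≈ 38.2 MPa (tensile)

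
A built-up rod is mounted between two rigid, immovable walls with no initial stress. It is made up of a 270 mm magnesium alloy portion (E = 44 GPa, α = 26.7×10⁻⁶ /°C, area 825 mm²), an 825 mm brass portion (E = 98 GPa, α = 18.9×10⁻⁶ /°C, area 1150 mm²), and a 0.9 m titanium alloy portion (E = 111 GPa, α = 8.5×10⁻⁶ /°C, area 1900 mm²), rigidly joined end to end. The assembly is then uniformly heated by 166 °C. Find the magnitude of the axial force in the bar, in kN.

If the supports were absent, the total length change would be Σ αᵢΔT Lᵢ = 26.7×10⁻⁶×166×270 + 18.9×10⁻⁶×166×825 + 8.5×10⁻⁶×166×900 = 5.055 mm.
The rigid supports impose zero overall length change; the single axial force P common to all segments must satisfy P Σ Lᵢ/(AᵢEᵢ) = δ_free.
The series flexibility is Σ Lᵢ/(AᵢEᵢ) = 270/(825×44×10³) + 825/(1150×98×10³) + 900/(1900×111×10³) = 1.903×10⁻⁵ mm/N.
So P = 5.055 / 1.903×10⁻⁵ = 265.7 kN, compressive.

P ≈ 266 kN (compressive)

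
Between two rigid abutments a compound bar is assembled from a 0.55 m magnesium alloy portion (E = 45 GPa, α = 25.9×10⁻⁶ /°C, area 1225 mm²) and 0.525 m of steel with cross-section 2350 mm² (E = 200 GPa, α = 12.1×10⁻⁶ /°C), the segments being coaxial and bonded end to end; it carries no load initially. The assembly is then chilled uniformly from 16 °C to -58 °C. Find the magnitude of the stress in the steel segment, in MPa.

With the walls removed the bar would change length by δ_free = Σ αᵢΔT Lᵢ = 25.9×10⁻⁶×74×550 + 12.1×10⁻⁶×74×525 = 1.524 mm.
The rigid supports impose zero overall length change; the single axial force P common to all segments must satisfy P Σ Lᵢ/(AᵢEᵢ) = δ_free.
Σ Lᵢ/(AᵢEᵢ) = 550/(1225×45×10³) + 525/(2350×200×10³) = 1.109×10⁻⁵ mm/N.
P = 1.524 / 1.109×10⁻⁵ = 137400 N = 137.4 kN, tensile.
σ_{steel} = P / A = 137400 / 2350 = 58.46 MPa.

σ ≈ 58.5 MPa (tensile)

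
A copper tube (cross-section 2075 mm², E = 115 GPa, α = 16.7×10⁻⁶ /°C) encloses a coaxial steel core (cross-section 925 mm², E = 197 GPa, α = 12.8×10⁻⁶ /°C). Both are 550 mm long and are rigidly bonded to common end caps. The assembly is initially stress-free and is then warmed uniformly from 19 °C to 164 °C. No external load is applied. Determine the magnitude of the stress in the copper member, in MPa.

Equilibrium of a rigid end plate with no external load gives equal and opposite internal forces ±P in the two members. Since α_{copper} > α_{steel}, heating drives the copper into compression and the steel into tension.
Equating the net (thermal + elastic) strains gives |α₁ − α₂|·ΔT = P·[1/(A₁E₁) + 1/(A₂E₂)].
|α₁ − α₂|·ΔT = 3.9×10⁻⁶ × 145 = 0.0005655.
1/(A₁E₁) + 1/(A₂E₂) = 1/(2075×115×10³) + 1/(925×197×10³) = 9.678×10⁻⁹ N⁻¹.
So P = 0.0005655 / 9.678×10⁻⁹ = 58.43 kN.
σ_{copper} = P/A₁ = 58430/2075 = 28.16 MPa, compressive.

σ ≈ 28.2 MPa (compressive)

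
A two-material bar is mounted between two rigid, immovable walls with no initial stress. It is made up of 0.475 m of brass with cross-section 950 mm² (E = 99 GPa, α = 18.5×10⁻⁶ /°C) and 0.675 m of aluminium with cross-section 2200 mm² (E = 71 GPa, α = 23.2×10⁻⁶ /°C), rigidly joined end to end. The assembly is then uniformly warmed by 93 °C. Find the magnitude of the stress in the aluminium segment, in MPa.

σ ≈ 110 MPa (compressive)

With the walls removed the bar would change length by δ_free = Σ αᵢΔT Lᵢ = 18.5×10⁻⁶×93×475 + 23.2×10⁻⁶×93×675 = 2.274 mm.
The walls prevent any net length change, so an axial force P (same in every segment) develops. Compatibility: P · Σ Lᵢ/(AᵢEᵢ) = δ_free.
The series flexibility is Σ Lᵢ/(AᵢEᵢ) = 475/(950×99×10³) + 675/(2200×71×10³) = 9.372×10⁻⁶ mm/N.
P = 2.274 / 9.372×10⁻⁶ = 242600 N = 242.6 kN, compressive.
σ_{aluminium} = P / A = 242600 / 2200 = 110.3 MPa.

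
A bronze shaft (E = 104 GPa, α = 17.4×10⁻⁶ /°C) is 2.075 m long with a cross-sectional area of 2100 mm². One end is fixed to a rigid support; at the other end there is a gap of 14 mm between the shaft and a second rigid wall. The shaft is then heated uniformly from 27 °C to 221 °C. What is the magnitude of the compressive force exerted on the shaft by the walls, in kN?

If the wall were absent the shaft would grow by αΔT L = 17.4×10⁻⁶ × 194 × 2075 = 7.004 mm.
Since δ_free = 7 mm is less than the 14 mm gap, the shaft never touches the wall. No axial force develops.

P ≈ 0 kN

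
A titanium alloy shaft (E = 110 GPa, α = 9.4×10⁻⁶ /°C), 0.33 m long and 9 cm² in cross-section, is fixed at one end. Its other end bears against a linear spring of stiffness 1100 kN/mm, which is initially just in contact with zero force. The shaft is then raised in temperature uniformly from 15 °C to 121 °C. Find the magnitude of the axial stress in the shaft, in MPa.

σ ≈ 86.1 MPa (compressive)

If the spring were absent the shaft would lengthen by αΔT L = 9.4×10⁻⁶ × 106 × 330 = 0.3288 mm.
Let P be the compressive force at the spring. The shaft shortens elastically by PL/(AE) and the spring compresses by P/k; together these equal δ_free.
P [ L/(AE) + 1/k ] = δ_free → P [ 330/(900×110×10³) + 1/(1100×10³) ] = 0.3288.
P = 0.3288 / 4.242×10⁻⁶ = 77510 N.
σ = P/A = 77510/900 = 86.12 MPa.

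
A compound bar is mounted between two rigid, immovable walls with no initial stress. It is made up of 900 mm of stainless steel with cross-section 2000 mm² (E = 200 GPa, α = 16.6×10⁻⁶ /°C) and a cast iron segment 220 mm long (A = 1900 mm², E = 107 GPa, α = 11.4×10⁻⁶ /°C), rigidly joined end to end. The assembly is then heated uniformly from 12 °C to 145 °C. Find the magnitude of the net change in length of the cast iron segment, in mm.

|ΔL| ≈ 0.42 mm

Free thermal expansion of the whole bar: Σ αᵢΔT Lᵢ = 16.6×10⁻⁶×133×900 + 11.4×10⁻⁶×133×220 = 2.321 mm.
The rigid supports impose zero overall length change; the single axial force P common to all segments must satisfy P Σ Lᵢ/(AᵢEᵢ) = δ_free.
The series flexibility is Σ Lᵢ/(AᵢEᵢ) = 900/(2000×200×10³) + 220/(1900×107×10³) = 3.332×10⁻⁶ mm/N.
P = 2.321 / 3.332×10⁻⁶ = 696400 N = 696.4 kN, compressive.
For the cast iron segment, free thermal change = 11.4×10⁻⁶×133×220 = 0.3336 mm and elastic change from P = 696400×220/(1900×107×10³) = 0.7536 mm; these oppose, so the net change is 0.42 mm (segment shortens).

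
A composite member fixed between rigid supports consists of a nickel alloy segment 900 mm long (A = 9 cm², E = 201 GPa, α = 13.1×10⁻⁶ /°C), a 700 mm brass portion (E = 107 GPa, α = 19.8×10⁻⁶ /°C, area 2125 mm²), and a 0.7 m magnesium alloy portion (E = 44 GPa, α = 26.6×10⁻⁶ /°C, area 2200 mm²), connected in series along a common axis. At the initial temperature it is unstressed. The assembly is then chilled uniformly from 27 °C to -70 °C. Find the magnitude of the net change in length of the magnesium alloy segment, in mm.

Free thermal contraction of the whole bar: Σ αᵢΔT Lᵢ = 13.1×10⁻⁶×97×900 + 19.8×10⁻⁶×97×700 + 26.6×10⁻⁶×97×700 = 4.294 mm.
The rigid supports impose zero overall length change; the single axial force P common to all segments must satisfy P Σ Lᵢ/(AᵢEᵢ) = δ_free.
Σ Lᵢ/(AᵢEᵢ) = 900/(900×201×10³) + 700/(2125×107×10³) + 700/(2200×44×10³) = 1.529×10⁻⁵ mm/N.
So P = 4.294 / 1.529×10⁻⁵ = 280.9 kN, tensile.
For the magnesium alloy segment, free thermal change = 26.6×10⁻⁶×97×700 = 1.806 mm and elastic change from P = 280900×700/(2200×44×10³) = 2.032 mm; these oppose, so the net change is 0.225 mm (segment lengthens).

|ΔL| ≈ 0.225 mm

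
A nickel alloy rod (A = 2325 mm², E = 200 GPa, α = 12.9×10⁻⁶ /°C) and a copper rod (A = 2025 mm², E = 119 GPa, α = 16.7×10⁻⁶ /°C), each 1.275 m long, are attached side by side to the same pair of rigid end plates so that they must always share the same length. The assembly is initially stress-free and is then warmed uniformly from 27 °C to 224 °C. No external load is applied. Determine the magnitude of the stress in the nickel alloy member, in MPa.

The copper has the larger α, so on heating it would change length more than the nickel alloy if both were free. The rigid plates force a common final length, so the copper is put into compression and the nickel alloy into tension, with equal and opposite forces P (no external load).
Compatibility of the two members (thermal + elastic change equal): (α₁ − α₂)ΔT = P·[1/(A₁E₁) + 1/(A₂E₂)].
|α₁ − α₂|·ΔT = 3.8×10⁻⁶ × 197 = 0.0007486.
1/(A₁E₁) + 1/(A₂E₂) = 1/(2325×200×10³) + 1/(2025×119×10³) = 6.3×10⁻⁹ N⁻¹.
So P = 0.0007486 / 6.3×10⁻⁹ = 118.8 kN.
σ_{nickel alloy} = P/A₁ = 118800/2325 = 51.1 MPa, tensile.

σ ≈ 51.1 MPa (tensile)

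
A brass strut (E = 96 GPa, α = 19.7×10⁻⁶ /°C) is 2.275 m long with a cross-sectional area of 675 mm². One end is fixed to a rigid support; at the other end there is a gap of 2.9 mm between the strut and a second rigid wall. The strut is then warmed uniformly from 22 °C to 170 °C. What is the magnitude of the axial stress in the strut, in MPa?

σ ≈ 158 MPa (compressive)

If the wall were absent the strut would grow by αΔT L = 19.7×10⁻⁶ × 148 × 2275 = 6.633 mm.
This exceeds the 2.9 mm gap, so the wall pushes back. The portion of expansion that must be recovered elastically is δ_free − gap = 6.633 − 2.9 = 3.733 mm.
So σ = E(δ_free − g)/L = 96×10³ × 3.733/2275 = 157.5 MPa.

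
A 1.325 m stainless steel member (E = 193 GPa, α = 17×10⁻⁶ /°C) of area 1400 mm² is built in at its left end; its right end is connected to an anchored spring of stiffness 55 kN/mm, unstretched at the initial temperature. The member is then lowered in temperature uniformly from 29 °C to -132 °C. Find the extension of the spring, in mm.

δ ≈ 2.86 mm

Free thermal contraction: δ_free = αΔT L = 17×10⁻⁶ × 161 × 1325 = 3.627 mm.
Let P be the tensile force in the spring. The member extends elastically by PL/(AE) and the spring stretches by P/k; together these equal δ_free.
P [ L/(AE) + 1/k ] = δ_free → P [ 1325/(1400×193×10³) + 1/(55×10³) ] = 3.627.
P = 3.627 / 2.309×10⁻⁵ = 157100 N.
Spring extension = P/k = 157100/(55×10³) = 2.856 mm.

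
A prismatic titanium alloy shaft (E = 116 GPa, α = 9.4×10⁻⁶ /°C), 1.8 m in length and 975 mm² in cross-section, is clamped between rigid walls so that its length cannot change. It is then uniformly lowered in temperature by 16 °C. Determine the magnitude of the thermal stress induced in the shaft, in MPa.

With length fixed, the mechanical strain must cancel the thermal strain αΔT = 9.4×10⁻⁶ × 16 = 150.4×10⁻⁶.
Hence σ = E·αΔT = 116×10³ × 150.4×10⁻⁶ = 17.45 MPa, tensile.

σ ≈ 17.4 MPa (tensile)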